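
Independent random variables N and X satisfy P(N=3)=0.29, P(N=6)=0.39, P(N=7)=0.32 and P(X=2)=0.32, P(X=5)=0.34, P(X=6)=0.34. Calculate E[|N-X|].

2.056

E[|N-X|] = Σ_n Σ_x |n-x| · P(N=n)P(X=x)
 = 1·0.0928 + 2·0.0986 + 3·0.0986 + 4·0.1248 + 1·0.1326 + 0·0.1326 + 5·0.1024 + 2·0.1088 + 1·0.1088
 = 0.0928 + 0.1972 + 0.2958 + 0.4992 + 0.1326 + 0 + 0.512 + 0.2176 + 0.1088
 = 2.056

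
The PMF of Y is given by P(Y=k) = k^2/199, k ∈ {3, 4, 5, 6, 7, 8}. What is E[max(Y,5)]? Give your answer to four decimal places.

E[max(Y,5)] = Σ max(y,5)·P(Y=y)
 = 5·9/199 + 5·16/199 + 5·25/199 + 6·36/199 + 7·49/199 + 8·64/199
 = 45/199 + 80/199 + 125/199 + 216/199 + 343/199 + 512/199
 = 1321/199

6.6382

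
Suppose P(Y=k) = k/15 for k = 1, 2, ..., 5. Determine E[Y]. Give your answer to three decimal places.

3.667

E[Y] = Σ y·P(Y=y)
 = 1·1/15 + 2·2/15 + 3·1/5 + 4·4/15 + 5·1/3
 = 1/15 + 4/15 + 3/5 + 16/15 + 5/3
 = 11/3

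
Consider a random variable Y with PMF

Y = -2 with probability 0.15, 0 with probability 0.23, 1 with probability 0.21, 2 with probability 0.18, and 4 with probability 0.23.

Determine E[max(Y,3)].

3.23

E[max(Y,3)] = Σ max(y,3)·P(Y=y)
 = 3·0.15 + 3·0.23 + 3·0.21 + 3·0.18 + 4·0.23
 = 0.45 + 0.69 + 0.63 + 0.54 + 0.92
 = 3.23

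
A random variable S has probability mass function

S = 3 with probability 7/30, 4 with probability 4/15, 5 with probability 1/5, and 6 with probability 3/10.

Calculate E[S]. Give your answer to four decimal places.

E[S] = Σ s·P(S=s)
 = 3·7/30 + 4·4/15 + 5·1/5 + 6·3/10
 = 7/10 + 16/15 + 1 + 9/5
 = 137/30

4.5667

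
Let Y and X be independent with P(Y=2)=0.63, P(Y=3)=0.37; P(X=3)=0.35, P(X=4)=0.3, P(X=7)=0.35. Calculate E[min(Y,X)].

2.37

E[min(Y,X)] = Σ_y Σ_x min(y,x) · P(Y=y)P(X=x)
 = 2·0.2205 + 2·0.189 + 2·0.2205 + 3·0.1295 + 3·0.111 + 3·0.1295
 = 0.441 + 0.378 + 0.441 + 0.3885 + 0.333 + 0.3885
 = 2.37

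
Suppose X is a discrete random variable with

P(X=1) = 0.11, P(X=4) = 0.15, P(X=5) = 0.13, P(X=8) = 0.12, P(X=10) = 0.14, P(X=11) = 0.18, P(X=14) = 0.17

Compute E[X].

8.08

E[X] = Σ x·P(X=x)
 = 1·0.11 + 4·0.15 + 5·0.13 + 8·0.12 + 10·0.14 + 11·0.18 + 14·0.17
 = 0.11 + 0.6 + 0.65 + 0.96 + 1.4 + 1.98 + 2.38
 = 8.08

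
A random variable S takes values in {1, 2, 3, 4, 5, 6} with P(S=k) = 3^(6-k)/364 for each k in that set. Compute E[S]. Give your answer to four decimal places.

1.4918

E[S] = Σ s·P(S=s)
 = 1·243/364 + 2·81/364 + 3·27/364 + 4·9/364 + 5·3/364 + 6·1/364
 = 243/364 + 81/182 + 81/364 + 9/91 + 15/364 + 3/182
 = 543/364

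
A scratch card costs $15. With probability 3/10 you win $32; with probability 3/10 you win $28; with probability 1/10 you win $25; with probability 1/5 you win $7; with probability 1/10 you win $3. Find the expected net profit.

7.2

E[payout] = 32·3/10 + 28·3/10 + 25·1/10 + 7·1/5 + 3·1/10
 = 48/5 + 42/5 + 5/2 + 7/5 + 3/10
 = 111/5
Net = 111/5 - 15 = 36/5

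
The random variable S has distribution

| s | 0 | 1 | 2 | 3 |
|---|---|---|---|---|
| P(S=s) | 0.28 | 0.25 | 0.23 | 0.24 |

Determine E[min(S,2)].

1.19

E[min(S,2)] = Σ min(s,2)·P(S=s)
 = 0·0.28 + 1·0.25 + 2·0.23 + 2·0.24
 = 0 + 0.25 + 0.46 + 0.48
 = 1.19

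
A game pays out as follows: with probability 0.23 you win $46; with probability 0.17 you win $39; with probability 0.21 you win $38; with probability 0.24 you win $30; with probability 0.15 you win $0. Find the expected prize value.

E[payout] = 46·0.23 + 39·0.17 + 38·0.21 + 30·0.24 + 0·0.15
 = 10.58 + 6.63 + 7.98 + 7.2 + 0
 = 32.39

32.39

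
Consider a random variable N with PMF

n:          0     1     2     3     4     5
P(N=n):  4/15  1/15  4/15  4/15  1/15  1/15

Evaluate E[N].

2

E[N] = Σ n·P(N=n)
 = 0·4/15 + 1·1/15 + 2·4/15 + 3·4/15 + 4·1/15 + 5·1/15
 = 0 + 1/15 + 8/15 + 4/5 + 4/15 + 1/3
 = 2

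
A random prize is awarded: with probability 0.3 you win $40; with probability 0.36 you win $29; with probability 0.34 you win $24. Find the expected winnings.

E[payout] = 40·0.3 + 29·0.36 + 24·0.34
 = 12 + 10.44 + 8.16
 = 30.6

30.6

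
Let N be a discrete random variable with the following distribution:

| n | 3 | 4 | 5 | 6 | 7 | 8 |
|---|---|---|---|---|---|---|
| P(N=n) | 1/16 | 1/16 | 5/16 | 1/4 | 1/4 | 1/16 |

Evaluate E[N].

5.75

E[N] = Σ n·P(N=n)
 = 3·1/16 + 4·1/16 + 5·5/16 + 6·1/4 + 7·1/4 + 8·1/16
 = 3/16 + 1/4 + 25/16 + 3/2 + 7/4 + 1/2
 = 23/4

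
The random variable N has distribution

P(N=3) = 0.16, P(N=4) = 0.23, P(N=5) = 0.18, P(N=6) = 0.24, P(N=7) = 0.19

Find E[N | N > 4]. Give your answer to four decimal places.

6.0164

P(N > 4) = 0.18 + 0.24 + 0.19 = 0.61.
E[N | N > 4] = [5·0.18 + 6·0.24 + 7·0.19] / 0.61
 = 3.67 / 0.61
 = 367/61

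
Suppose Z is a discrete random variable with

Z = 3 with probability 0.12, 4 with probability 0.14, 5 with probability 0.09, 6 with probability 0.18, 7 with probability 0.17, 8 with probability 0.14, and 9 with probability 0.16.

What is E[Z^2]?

42.3

E[Z^2] = Σ z^2·P(Z=z)
 = 9·0.12 + 16·0.14 + 25·0.09 + 36·0.18 + 49·0.17 + 64·0.14 + 81·0.16
 = 1.08 + 2.24 + 2.25 + 6.48 + 8.33 + 8.96 + 12.96
 = 42.3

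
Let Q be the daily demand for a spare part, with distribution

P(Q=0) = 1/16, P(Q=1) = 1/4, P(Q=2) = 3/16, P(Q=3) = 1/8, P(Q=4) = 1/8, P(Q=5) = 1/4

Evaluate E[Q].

E[Q] = Σ q·P(Q=q)
 = 0·1/16 + 1·1/4 + 2·3/16 + 3·1/8 + 4·1/8 + 5·1/4
 = 0 + 1/4 + 3/8 + 3/8 + 1/2 + 5/4
 = 11/4

2.75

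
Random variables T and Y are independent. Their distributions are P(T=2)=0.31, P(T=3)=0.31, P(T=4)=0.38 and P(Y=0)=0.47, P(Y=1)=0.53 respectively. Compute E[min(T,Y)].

0.53

E[min(T,Y)] = Σ_t Σ_y min(t,y) · P(T=t)P(Y=y)
 = 0·0.1457 + 1·0.1643 + 0·0.1457 + 1·0.1643 + 0·0.1786 + 1·0.2014
 = 0 + 0.1643 + 0 + 0.1643 + 0 + 0.2014
 = 0.53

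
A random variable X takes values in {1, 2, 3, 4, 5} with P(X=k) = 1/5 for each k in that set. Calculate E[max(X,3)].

3.6

E[max(X,3)] = Σ max(x,3)·P(X=x)
 = 3·1/5 + 3·1/5 + 3·1/5 + 4·1/5 + 5·1/5
 = 3/5 + 3/5 + 3/5 + 4/5 + 1
 = 18/5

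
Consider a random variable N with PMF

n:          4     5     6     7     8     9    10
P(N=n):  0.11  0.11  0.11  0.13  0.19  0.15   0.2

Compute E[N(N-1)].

E[N(N-1)] = Σ n(n-1)·P(N=n)
 = 12·0.11 + 20·0.11 + 30·0.11 + 42·0.13 + 56·0.19 + 72·0.15 + 90·0.2
 = 1.32 + 2.2 + 3.3 + 5.46 + 10.64 + 10.8 + 18
 = 51.72

51.72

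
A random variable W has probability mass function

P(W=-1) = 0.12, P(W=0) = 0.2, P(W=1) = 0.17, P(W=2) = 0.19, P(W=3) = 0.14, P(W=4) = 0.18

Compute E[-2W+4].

E[-2W+4] = Σ (-2w+4)·P(W=w)
 = 6·0.12 + 4·0.2 + 2·0.17 + 0·0.19 + (-2)·0.14 + (-4)·0.18
 = 0.72 + 0.8 + 0.34 + 0 + (-0.28) + (-0.72)
 = 0.86

0.86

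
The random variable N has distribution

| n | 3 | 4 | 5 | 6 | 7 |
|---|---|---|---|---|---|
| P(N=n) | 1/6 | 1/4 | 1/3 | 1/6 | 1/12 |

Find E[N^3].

126.75

E[N^3] = Σ n^3·P(N=n)
 = 27·1/6 + 64·1/4 + 125·1/3 + 216·1/6 + 343·1/12
 = 9/2 + 16 + 125/3 + 36 + 343/12
 = 507/4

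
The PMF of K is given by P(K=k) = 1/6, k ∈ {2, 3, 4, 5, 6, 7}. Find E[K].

4.5

E[K] = Σ k·P(K=k)
 = 2·1/6 + 3·1/6 + 4·1/6 + 5·1/6 + 6·1/6 + 7·1/6
 = 1/3 + 1/2 + 2/3 + 5/6 + 1 + 7/6
 = 9/2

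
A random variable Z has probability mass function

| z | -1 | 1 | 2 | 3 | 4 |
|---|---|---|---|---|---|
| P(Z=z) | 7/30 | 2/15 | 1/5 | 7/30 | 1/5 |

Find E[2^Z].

E[2^Z] = Σ 2^z·P(Z=z)
 = 1/2·7/30 + 2·2/15 + 4·1/5 + 8·7/30 + 16·1/5
 = 7/60 + 4/15 + 4/5 + 28/15 + 16/5
 = 25/4

6.25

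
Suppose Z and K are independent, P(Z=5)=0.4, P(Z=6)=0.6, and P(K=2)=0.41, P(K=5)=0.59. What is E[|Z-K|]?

1.83

E[|Z-K|] = Σ_z Σ_k |z-k| · P(Z=z)P(K=k)
 = 3·0.164 + 0·0.236 + 4·0.246 + 1·0.354
 = 0.492 + 0 + 0.984 + 0.354
 = 1.83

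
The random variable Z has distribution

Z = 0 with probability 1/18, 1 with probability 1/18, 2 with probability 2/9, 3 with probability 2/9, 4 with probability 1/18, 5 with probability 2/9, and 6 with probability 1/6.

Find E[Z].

E[Z] = Σ z·P(Z=z)
 = 0·1/18 + 1·1/18 + 2·2/9 + 3·2/9 + 4·1/18 + 5·2/9 + 6·1/6
 = 0 + 1/18 + 4/9 + 2/3 + 2/9 + 10/9 + 1
 = 7/2

3.5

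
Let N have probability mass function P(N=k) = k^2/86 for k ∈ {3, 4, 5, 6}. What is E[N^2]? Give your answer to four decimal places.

26.2558

E[N^2] = Σ n^2·P(N=n)
 = 9·9/86 + 16·8/43 + 25·25/86 + 36·18/43
 = 81/86 + 128/43 + 625/86 + 648/43
 = 1129/43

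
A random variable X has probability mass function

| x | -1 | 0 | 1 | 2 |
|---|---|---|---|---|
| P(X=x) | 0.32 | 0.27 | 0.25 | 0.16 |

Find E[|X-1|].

E[|X-1|] = Σ |x-1|·P(X=x)
 = 2·0.32 + 1·0.27 + 0·0.25 + 1·0.16
 = 0.64 + 0.27 + 0 + 0.16
 = 1.07

1.07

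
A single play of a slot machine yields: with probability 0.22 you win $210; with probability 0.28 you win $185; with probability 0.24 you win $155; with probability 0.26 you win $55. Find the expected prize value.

149.5

E[payout] = 210·0.22 + 185·0.28 + 155·0.24 + 55·0.26
 = 46.2 + 51.8 + 37.2 + 14.3
 = 149.5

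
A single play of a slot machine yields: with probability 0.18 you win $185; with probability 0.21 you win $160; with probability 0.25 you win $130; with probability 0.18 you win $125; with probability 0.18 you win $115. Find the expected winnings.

142.6

E[payout] = 185·0.18 + 160·0.21 + 130·0.25 + 125·0.18 + 115·0.18
 = 33.3 + 33.6 + 32.5 + 22.5 + 20.7
 = 142.6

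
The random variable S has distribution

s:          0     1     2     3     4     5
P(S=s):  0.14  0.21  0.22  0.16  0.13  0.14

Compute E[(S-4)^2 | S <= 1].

11.8

P(S <= 1) = 0.14 + 0.21 = 0.35.
E[(S-4)^2 | S <= 1] = [16·0.14 + 9·0.21] / 0.35
 = 4.13 / 0.35
 = 59/5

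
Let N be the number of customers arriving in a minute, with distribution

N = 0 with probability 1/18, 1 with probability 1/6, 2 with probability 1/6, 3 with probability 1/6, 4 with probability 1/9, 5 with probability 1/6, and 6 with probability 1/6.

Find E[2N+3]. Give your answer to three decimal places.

9.556

E[2N+3] = Σ (2n+3)·P(N=n)
 = 3·1/18 + 5·1/6 + 7·1/6 + 9·1/6 + 11·1/9 + 13·1/6 + 15·1/6
 = 1/6 + 5/6 + 7/6 + 3/2 + 11/9 + 13/6 + 5/2
 = 86/9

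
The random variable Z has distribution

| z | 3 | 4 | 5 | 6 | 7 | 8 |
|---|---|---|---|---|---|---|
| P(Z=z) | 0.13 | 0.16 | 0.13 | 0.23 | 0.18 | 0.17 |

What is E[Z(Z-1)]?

E[Z(Z-1)] = Σ z(z-1)·P(Z=z)
 = 6·0.13 + 12·0.16 + 20·0.13 + 30·0.23 + 42·0.18 + 56·0.17
 = 0.78 + 1.92 + 2.6 + 6.9 + 7.56 + 9.52
 = 29.28

29.28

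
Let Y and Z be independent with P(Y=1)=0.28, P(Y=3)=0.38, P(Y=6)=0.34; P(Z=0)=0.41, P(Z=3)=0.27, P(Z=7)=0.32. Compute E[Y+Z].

6.51

E[Y+Z] = Σ_y Σ_z (y+z) · P(Y=y)P(Z=z)
 = 1·0.1148 + 4·0.0756 + 8·0.0896 + 3·0.1558 + 6·0.1026 + 10·0.1216 + 6·0.1394 + 9·0.0918 + 13·0.1088
 = 0.1148 + 0.3024 + 0.7168 + 0.4674 + 0.6156 + 1.216 + 0.8364 + 0.8262 + 1.4144
 = 6.51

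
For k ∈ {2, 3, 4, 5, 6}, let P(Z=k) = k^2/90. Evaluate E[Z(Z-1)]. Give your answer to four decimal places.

20.3778

E[Z(Z-1)] = Σ z(z-1)·P(Z=z)
 = 2·2/45 + 6·1/10 + 12·8/45 + 20·5/18 + 30·2/5
 = 4/45 + 3/5 + 32/15 + 50/9 + 12
 = 917/45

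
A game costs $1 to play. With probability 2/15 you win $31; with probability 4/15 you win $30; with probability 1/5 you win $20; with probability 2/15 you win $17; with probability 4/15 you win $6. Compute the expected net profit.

E[payout] = 31·2/15 + 30·4/15 + 20·1/5 + 17·2/15 + 6·4/15
 = 62/15 + 8 + 4 + 34/15 + 8/5
 = 20
Net = 20 - 1 = 19

19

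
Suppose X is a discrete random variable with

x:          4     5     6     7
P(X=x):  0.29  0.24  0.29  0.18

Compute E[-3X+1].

-15.08

E[-3X+1] = Σ (-3x+1)·P(X=x)
 = (-11)·0.29 + (-14)·0.24 + (-17)·0.29 + (-20)·0.18
 = (-3.19) + (-3.36) + (-4.93) + (-3.6)
 = -15.08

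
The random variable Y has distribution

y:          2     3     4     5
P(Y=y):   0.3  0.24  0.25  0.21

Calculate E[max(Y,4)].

E[max(Y,4)] = Σ max(y,4)·P(Y=y)
 = 4·0.3 + 4·0.24 + 4·0.25 + 5·0.21
 = 1.2 + 0.96 + 1 + 1.05
 = 4.21

4.21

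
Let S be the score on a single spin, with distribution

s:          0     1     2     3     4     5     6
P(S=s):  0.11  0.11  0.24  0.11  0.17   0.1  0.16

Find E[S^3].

62.94

E[S^3] = Σ s^3·P(S=s)
 = 0·0.11 + 1·0.11 + 8·0.24 + 27·0.11 + 64·0.17 + 125·0.1 + 216·0.16
 = 0 + 0.11 + 1.92 + 2.97 + 10.88 + 12.5 + 34.56
 = 62.94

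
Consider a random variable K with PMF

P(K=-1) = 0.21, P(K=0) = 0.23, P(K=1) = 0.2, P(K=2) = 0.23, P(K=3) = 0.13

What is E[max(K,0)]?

E[max(K,0)] = Σ max(k,0)·P(K=k)
 = 0·0.21 + 0·0.23 + 1·0.2 + 2·0.23 + 3·0.13
 = 0 + 0 + 0.2 + 0.46 + 0.39
 = 1.05

1.05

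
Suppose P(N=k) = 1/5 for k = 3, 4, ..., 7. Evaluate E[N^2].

27

E[N^2] = Σ n^2·P(N=n)
 = 9·1/5 + 16·1/5 + 25·1/5 + 36·1/5 + 49·1/5
 = 9/5 + 16/5 + 5 + 36/5 + 49/5
 = 27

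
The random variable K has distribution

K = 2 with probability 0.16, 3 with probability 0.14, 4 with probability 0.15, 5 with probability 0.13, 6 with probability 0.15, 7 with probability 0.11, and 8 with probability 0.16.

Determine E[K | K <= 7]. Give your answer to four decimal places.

P(K <= 7) = 0.16 + 0.14 + 0.15 + 0.13 + 0.15 + 0.11 = 0.84.
E[K | K <= 7] = [2·0.16 + 3·0.14 + 4·0.15 + 5·0.13 + 6·0.15 + 7·0.11] / 0.84
 = 3.66 / 0.84
 = 61/14

4.3571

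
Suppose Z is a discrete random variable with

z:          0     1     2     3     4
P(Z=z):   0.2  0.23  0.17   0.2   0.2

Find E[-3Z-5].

E[-3Z-5] = Σ (-3z-5)·P(Z=z)
 = (-5)·0.2 + (-8)·0.23 + (-11)·0.17 + (-14)·0.2 + (-17)·0.2
 = (-1) + (-1.84) + (-1.87) + (-2.8) + (-3.4)
 = -10.91

-10.91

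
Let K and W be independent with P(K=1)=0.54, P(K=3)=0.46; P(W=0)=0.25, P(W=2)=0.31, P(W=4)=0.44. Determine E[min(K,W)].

1.2974

E[min(K,W)] = Σ_k Σ_w min(k,w) · P(K=k)P(W=w)
 = 0·0.135 + 1·0.1674 + 1·0.2376 + 0·0.115 + 2·0.1426 + 3·0.2024
 = 0 + 0.1674 + 0.2376 + 0 + 0.2852 + 0.6072
 = 1.2974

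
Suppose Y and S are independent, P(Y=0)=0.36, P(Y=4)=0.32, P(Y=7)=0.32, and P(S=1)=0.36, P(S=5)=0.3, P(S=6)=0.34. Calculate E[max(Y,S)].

E[max(Y,S)] = Σ_y Σ_s max(y,s) · P(Y=y)P(S=s)
 = 1·0.1296 + 5·0.108 + 6·0.1224 + 4·0.1152 + 5·0.096 + 6·0.1088 + 7·0.1152 + 7·0.096 + 7·0.1088
 = 0.1296 + 0.54 + 0.7344 + 0.4608 + 0.48 + 0.6528 + 0.8064 + 0.672 + 0.7616
 = 5.2376

5.2376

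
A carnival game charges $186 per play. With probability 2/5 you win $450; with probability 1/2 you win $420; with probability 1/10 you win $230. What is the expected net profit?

227

E[payout] = 450·2/5 + 420·1/2 + 230·1/10
 = 180 + 210 + 23
 = 413
Net = 413 - 186 = 227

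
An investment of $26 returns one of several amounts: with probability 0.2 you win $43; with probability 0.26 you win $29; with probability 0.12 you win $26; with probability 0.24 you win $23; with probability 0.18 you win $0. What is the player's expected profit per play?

E[payout] = 43·0.2 + 29·0.26 + 26·0.12 + 23·0.24 + 0·0.18
 = 8.6 + 7.54 + 3.12 + 5.52 + 0
 = 24.78
Net = 24.78 - 26 = -1.22

-1.22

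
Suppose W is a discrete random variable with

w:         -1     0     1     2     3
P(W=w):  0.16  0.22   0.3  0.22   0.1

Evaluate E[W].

E[W] = Σ w·P(W=w)
 = (-1)·0.16 + 0·0.22 + 1·0.3 + 2·0.22 + 3·0.1
 = (-0.16) + 0 + 0.3 + 0.44 + 0.3
 = 0.88

0.88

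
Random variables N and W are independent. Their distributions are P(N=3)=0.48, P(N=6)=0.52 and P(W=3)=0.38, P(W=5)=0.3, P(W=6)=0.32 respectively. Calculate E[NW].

E[NW] = Σ_n Σ_w nw · P(N=n)P(W=w)
 = 9·0.1824 + 15·0.144 + 18·0.1536 + 18·0.1976 + 30·0.156 + 36·0.1664
 = 1.6416 + 2.16 + 2.7648 + 3.5568 + 4.68 + 5.9904
 = 20.7936

20.7936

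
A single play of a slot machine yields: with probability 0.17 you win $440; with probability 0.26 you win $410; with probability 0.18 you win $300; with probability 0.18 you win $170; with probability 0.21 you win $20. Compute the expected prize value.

270.2

E[payout] = 440·0.17 + 410·0.26 + 300·0.18 + 170·0.18 + 20·0.21
 = 74.8 + 106.6 + 54 + 30.6 + 4.2
 = 270.2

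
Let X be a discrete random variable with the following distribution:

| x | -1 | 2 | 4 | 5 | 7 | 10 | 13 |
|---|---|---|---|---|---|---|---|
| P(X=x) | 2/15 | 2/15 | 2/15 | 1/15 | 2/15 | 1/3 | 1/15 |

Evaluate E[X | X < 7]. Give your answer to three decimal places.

2.143

P(X < 7) = 2/15 + 2/15 + 2/15 + 1/15 = 7/15.
E[X | X < 7] = [(-1)·2/15 + 2·2/15 + 4·2/15 + 5·1/15] / (7/15)
 = 1 / (7/15)
 = 15/7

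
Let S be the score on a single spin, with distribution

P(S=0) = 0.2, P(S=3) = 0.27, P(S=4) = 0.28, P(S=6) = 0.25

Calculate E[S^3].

E[S^3] = Σ s^3·P(S=s)
 = 0·0.2 + 27·0.27 + 64·0.28 + 216·0.25
 = 0 + 7.29 + 17.92 + 54
 = 79.21

79.21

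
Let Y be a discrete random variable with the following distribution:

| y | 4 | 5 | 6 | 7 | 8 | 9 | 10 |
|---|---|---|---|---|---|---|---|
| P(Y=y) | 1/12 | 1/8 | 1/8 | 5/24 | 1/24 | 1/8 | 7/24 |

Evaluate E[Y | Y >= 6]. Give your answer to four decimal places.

8.3158

P(Y >= 6) = 1/8 + 5/24 + 1/24 + 1/8 + 7/24 = 19/24.
E[Y | Y >= 6] = [6·1/8 + 7·5/24 + 8·1/24 + 9·1/8 + 10·7/24] / (19/24)
 = 79/12 / (19/24)
 = 158/19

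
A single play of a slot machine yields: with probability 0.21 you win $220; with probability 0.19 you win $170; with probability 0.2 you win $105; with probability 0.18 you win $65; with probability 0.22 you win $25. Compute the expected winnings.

116.7

E[payout] = 220·0.21 + 170·0.19 + 105·0.2 + 65·0.18 + 25·0.22
 = 46.2 + 32.3 + 21 + 11.7 + 5.5
 = 116.7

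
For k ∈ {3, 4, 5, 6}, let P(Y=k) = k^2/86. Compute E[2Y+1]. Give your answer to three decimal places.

E[2Y+1] = Σ (2y+1)·P(Y=y)
 = 7·9/86 + 9·8/43 + 11·25/86 + 13·18/43
 = 63/86 + 72/43 + 275/86 + 234/43
 = 475/43

11.047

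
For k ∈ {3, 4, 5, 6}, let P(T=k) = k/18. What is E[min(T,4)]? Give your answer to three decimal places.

3.833

E[min(T,4)] = Σ min(t,4)·P(T=t)
 = 3·1/6 + 4·2/9 + 4·5/18 + 4·1/3
 = 1/2 + 8/9 + 10/9 + 4/3
 = 23/6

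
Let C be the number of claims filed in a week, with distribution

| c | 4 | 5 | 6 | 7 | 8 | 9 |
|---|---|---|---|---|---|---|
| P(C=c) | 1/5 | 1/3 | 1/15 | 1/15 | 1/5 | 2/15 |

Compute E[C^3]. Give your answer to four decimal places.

E[C^3] = Σ c^3·P(C=c)
 = 64·1/5 + 125·1/3 + 216·1/15 + 343·1/15 + 512·1/5 + 729·2/15
 = 64/5 + 125/3 + 72/5 + 343/15 + 512/5 + 486/5
 = 874/3

291.3333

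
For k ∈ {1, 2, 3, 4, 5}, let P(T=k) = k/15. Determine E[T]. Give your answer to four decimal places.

3.6667

E[T] = Σ t·P(T=t)
 = 1·1/15 + 2·2/15 + 3·1/5 + 4·4/15 + 5·1/3
 = 1/15 + 4/15 + 3/5 + 16/15 + 5/3
 = 11/3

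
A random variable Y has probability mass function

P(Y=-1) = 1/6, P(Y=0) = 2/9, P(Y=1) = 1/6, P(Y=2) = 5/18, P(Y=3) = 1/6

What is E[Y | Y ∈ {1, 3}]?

P(Y ∈ {1, 3}) = 1/6 + 1/6 = 1/3.
E[Y | Y ∈ {1, 3}] = [1·1/6 + 3·1/6] / (1/3)
 = 2/3 / (1/3)
 = 2

2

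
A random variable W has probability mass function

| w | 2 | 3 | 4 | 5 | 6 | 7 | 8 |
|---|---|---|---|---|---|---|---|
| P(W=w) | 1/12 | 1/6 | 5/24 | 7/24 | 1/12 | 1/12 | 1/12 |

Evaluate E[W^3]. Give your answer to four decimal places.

144.2083

E[W^3] = Σ w^3·P(W=w)
 = 8·1/12 + 27·1/6 + 64·5/24 + 125·7/24 + 216·1/12 + 343·1/12 + 512·1/12
 = 2/3 + 9/2 + 40/3 + 875/24 + 18 + 343/12 + 128/3
 = 3461/24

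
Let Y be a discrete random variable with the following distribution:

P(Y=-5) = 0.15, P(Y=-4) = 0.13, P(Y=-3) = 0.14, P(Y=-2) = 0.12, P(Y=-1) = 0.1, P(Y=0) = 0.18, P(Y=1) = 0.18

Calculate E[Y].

E[Y] = Σ y·P(Y=y)
 = (-5)·0.15 + (-4)·0.13 + (-3)·0.14 + (-2)·0.12 + (-1)·0.1 + 0·0.18 + 1·0.18
 = (-0.75) + (-0.52) + (-0.42) + (-0.24) + (-0.1) + 0 + 0.18
 = -1.85

-1.85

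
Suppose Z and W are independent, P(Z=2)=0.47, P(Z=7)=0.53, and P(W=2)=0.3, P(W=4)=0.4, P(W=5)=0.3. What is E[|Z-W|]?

2.548

E[|Z-W|] = Σ_z Σ_w |z-w| · P(Z=z)P(W=w)
 = 0·0.141 + 2·0.188 + 3·0.141 + 5·0.159 + 3·0.212 + 2·0.159
 = 0 + 0.376 + 0.423 + 0.795 + 0.636 + 0.318
 = 2.548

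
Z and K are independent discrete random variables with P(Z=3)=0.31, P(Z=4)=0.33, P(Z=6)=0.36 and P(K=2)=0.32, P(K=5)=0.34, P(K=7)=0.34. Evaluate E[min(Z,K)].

3.5164

E[min(Z,K)] = Σ_z Σ_k min(z,k) · P(Z=z)P(K=k)
 = 2·0.0992 + 3·0.1054 + 3·0.1054 + 2·0.1056 + 4·0.1122 + 4·0.1122 + 2·0.1152 + 5·0.1224 + 6·0.1224
 = 0.1984 + 0.3162 + 0.3162 + 0.2112 + 0.4488 + 0.4488 + 0.2304 + 0.612 + 0.7344
 = 3.5164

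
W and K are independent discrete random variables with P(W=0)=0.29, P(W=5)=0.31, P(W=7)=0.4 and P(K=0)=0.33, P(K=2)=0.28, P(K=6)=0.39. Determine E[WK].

E[WK] = Σ_w Σ_k wk · P(W=w)P(K=k)
 = 0·0.0957 + 0·0.0812 + 0·0.1131 + 0·0.1023 + 10·0.0868 + 30·0.1209 + 0·0.132 + 14·0.112 + 42·0.156
 = 0 + 0 + 0 + 0 + 0.868 + 3.627 + 0 + 1.568 + 6.552
 = 12.615

12.615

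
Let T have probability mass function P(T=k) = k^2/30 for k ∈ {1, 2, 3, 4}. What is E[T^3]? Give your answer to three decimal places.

E[T^3] = Σ t^3·P(T=t)
 = 1·1/30 + 8·2/15 + 27·3/10 + 64·8/15
 = 1/30 + 16/15 + 81/10 + 512/15
 = 130/3

43.333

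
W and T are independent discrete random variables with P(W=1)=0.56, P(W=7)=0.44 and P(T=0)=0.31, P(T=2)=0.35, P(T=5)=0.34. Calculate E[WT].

8.736

E[WT] = Σ_w Σ_t wt · P(W=w)P(T=t)
 = 0·0.1736 + 2·0.196 + 5·0.1904 + 0·0.1364 + 14·0.154 + 35·0.1496
 = 0 + 0.392 + 0.952 + 0 + 2.156 + 5.236
 = 8.736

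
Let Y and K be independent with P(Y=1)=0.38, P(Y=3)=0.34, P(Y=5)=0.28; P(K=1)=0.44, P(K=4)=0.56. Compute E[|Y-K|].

1.7776

E[|Y-K|] = Σ_y Σ_k |y-k| · P(Y=y)P(K=k)
 = 0·0.1672 + 3·0.2128 + 2·0.1496 + 1·0.1904 + 4·0.1232 + 1·0.1568
 = 0 + 0.6384 + 0.2992 + 0.1904 + 0.4928 + 0.1568
 = 1.7776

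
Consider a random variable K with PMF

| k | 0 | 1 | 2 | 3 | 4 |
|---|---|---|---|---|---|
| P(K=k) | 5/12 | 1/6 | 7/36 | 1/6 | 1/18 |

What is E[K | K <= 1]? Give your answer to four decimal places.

P(K <= 1) = 5/12 + 1/6 = 7/12.
E[K | K <= 1] = [0·5/12 + 1·1/6] / (7/12)
 = 1/6 / (7/12)
 = 2/7

0.2857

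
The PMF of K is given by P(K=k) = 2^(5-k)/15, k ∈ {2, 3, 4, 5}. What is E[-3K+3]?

-5.2

E[-3K+3] = Σ (-3k+3)·P(K=k)
 = (-3)·8/15 + (-6)·4/15 + (-9)·2/15 + (-12)·1/15
 = (-8/5) + (-8/5) + (-6/5) + (-4/5)
 = -26/5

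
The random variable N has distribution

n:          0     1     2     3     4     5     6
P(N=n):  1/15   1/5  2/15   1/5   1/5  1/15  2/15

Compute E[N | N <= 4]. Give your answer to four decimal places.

2.3333

P(N <= 4) = 1/15 + 1/5 + 2/15 + 1/5 + 1/5 = 4/5.
E[N | N <= 4] = [0·1/15 + 1·1/5 + 2·2/15 + 3·1/5 + 4·1/5] / (4/5)
 = 28/15 / (4/5)
 = 7/3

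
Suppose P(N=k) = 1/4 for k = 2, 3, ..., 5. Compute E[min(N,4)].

E[min(N,4)] = Σ min(n,4)·P(N=n)
 = 2·1/4 + 3·1/4 + 4·1/4 + 4·1/4
 = 1/2 + 3/4 + 1 + 1
 = 13/4

3.25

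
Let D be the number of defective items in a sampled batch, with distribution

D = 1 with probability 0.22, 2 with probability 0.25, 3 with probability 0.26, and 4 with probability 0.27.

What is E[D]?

E[D] = Σ d·P(D=d)
 = 1·0.22 + 2·0.25 + 3·0.26 + 4·0.27
 = 0.22 + 0.5 + 0.78 + 1.08
 = 2.58

2.58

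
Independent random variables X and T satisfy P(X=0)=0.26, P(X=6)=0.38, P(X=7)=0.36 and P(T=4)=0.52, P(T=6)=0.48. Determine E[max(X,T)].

6.0896

E[max(X,T)] = Σ_x Σ_t max(x,t) · P(X=x)P(T=t)
 = 4·0.1352 + 6·0.1248 + 6·0.1976 + 6·0.1824 + 7·0.1872 + 7·0.1728
 = 0.5408 + 0.7488 + 1.1856 + 1.0944 + 1.3104 + 1.2096
 = 6.0896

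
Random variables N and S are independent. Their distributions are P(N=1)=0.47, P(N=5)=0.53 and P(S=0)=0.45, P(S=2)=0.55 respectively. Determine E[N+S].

E[N+S] = Σ_n Σ_s (n+s) · P(N=n)P(S=s)
 = 1·0.2115 + 3·0.2585 + 5·0.2385 + 7·0.2915
 = 0.2115 + 0.7755 + 1.1925 + 2.0405
 = 4.22

4.22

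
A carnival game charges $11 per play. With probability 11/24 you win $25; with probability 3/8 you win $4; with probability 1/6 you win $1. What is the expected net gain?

E[payout] = 25·11/24 + 4·3/8 + 1·1/6
 = 275/24 + 3/2 + 1/6
 = 105/8
Net = 105/8 - 11 = 17/8

2.125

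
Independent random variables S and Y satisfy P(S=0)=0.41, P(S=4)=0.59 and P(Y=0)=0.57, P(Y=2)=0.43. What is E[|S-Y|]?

E[|S-Y|] = Σ_s Σ_y |s-y| · P(S=s)P(Y=y)
 = 0·0.2337 + 2·0.1763 + 4·0.3363 + 2·0.2537
 = 0 + 0.3526 + 1.3452 + 0.5074
 = 2.2052

2.2052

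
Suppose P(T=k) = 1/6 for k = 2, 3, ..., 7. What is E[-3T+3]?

E[-3T+3] = Σ (-3t+3)·P(T=t)
 = (-3)·1/6 + (-6)·1/6 + (-9)·1/6 + (-12)·1/6 + (-15)·1/6 + (-18)·1/6
 = (-1/2) + (-1) + (-3/2) + (-2) + (-5/2) + (-3)
 = -21/2

-10.5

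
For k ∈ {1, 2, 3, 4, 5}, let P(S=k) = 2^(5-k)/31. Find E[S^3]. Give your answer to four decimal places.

14.2258

E[S^3] = Σ s^3·P(S=s)
 = 1·16/31 + 8·8/31 + 27·4/31 + 64·2/31 + 125·1/31
 = 16/31 + 64/31 + 108/31 + 128/31 + 125/31
 = 441/31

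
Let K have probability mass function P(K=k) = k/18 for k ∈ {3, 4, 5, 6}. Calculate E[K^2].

24

E[K^2] = Σ k^2·P(K=k)
 = 9·1/6 + 16·2/9 + 25·5/18 + 36·1/3
 = 3/2 + 32/9 + 125/18 + 12
 = 24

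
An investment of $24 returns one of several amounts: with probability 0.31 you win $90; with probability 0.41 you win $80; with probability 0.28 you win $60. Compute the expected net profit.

E[payout] = 90·0.31 + 80·0.41 + 60·0.28
 = 27.9 + 32.8 + 16.8
 = 77.5
Net = 77.5 - 24 = 53.5

53.5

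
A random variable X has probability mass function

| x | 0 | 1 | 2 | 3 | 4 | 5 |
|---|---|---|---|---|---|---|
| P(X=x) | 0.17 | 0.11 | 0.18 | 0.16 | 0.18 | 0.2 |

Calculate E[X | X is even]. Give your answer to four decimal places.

2.0377

P(X is even) = 0.17 + 0.18 + 0.18 = 0.53.
E[X | X is even] = [0·0.17 + 2·0.18 + 4·0.18] / 0.53
 = 1.08 / 0.53
 = 108/53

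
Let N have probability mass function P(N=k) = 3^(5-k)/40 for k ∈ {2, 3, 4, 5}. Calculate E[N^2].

6.55

E[N^2] = Σ n^2·P(N=n)
 = 4·27/40 + 9·9/40 + 16·3/40 + 25·1/40
 = 27/10 + 81/40 + 6/5 + 5/8
 = 131/20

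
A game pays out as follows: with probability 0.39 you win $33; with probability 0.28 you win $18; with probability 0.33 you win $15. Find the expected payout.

E[payout] = 33·0.39 + 18·0.28 + 15·0.33
 = 12.87 + 5.04 + 4.95
 = 22.86

22.86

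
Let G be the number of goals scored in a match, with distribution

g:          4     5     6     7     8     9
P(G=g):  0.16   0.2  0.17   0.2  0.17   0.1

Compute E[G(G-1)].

36.14

E[G(G-1)] = Σ g(g-1)·P(G=g)
 = 12·0.16 + 20·0.2 + 30·0.17 + 42·0.2 + 56·0.17 + 72·0.1
 = 1.92 + 4 + 5.1 + 8.4 + 9.52 + 7.2
 = 36.14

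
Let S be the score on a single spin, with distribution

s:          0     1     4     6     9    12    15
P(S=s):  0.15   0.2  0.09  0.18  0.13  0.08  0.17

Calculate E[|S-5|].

4.6

E[|S-5|] = Σ |s-5|·P(S=s)
 = 5·0.15 + 4·0.2 + 1·0.09 + 1·0.18 + 4·0.13 + 7·0.08 + 10·0.17
 = 0.75 + 0.8 + 0.09 + 0.18 + 0.52 + 0.56 + 1.7
 = 4.6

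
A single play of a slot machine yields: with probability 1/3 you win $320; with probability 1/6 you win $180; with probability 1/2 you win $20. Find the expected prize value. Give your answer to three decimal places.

E[payout] = 320·1/3 + 180·1/6 + 20·1/2
 = 320/3 + 30 + 10
 = 440/3

146.667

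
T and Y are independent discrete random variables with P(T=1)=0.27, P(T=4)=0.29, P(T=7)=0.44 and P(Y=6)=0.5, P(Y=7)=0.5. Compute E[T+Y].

11.01

E[T+Y] = Σ_t Σ_y (t+y) · P(T=t)P(Y=y)
 = 7·0.135 + 8·0.135 + 10·0.145 + 11·0.145 + 13·0.22 + 14·0.22
 = 0.945 + 1.08 + 1.45 + 1.595 + 2.86 + 3.08
 = 11.01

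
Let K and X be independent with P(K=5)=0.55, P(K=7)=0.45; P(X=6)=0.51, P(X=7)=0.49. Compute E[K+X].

E[K+X] = Σ_k Σ_x (k+x) · P(K=k)P(X=x)
 = 11·0.2805 + 12·0.2695 + 13·0.2295 + 14·0.2205
 = 3.0855 + 3.234 + 2.9835 + 3.087
 = 12.39

12.39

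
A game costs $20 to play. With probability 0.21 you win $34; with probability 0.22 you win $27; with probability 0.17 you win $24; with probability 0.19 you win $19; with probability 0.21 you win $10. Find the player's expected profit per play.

E[payout] = 34·0.21 + 27·0.22 + 24·0.17 + 19·0.19 + 10·0.21
 = 7.14 + 5.94 + 4.08 + 3.61 + 2.1
 = 22.87
Net = 22.87 - 20 = 2.87

2.87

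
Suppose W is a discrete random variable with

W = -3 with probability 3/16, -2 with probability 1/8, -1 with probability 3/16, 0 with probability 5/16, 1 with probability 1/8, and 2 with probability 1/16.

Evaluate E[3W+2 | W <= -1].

P(W <= -1) = 3/16 + 1/8 + 3/16 = 1/2.
E[3W+2 | W <= -1] = [(-7)·3/16 + (-4)·1/8 + (-1)·3/16] / (1/2)
 = -2 / (1/2)
 = -4

-4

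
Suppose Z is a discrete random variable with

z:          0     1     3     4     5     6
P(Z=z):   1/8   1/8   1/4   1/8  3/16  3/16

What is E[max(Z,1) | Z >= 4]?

5.125

P(Z >= 4) = 1/8 + 3/16 + 3/16 = 1/2.
E[max(Z,1) | Z >= 4] = [4·1/8 + 5·3/16 + 6·3/16] / (1/2)
 = 41/16 / (1/2)
 = 41/8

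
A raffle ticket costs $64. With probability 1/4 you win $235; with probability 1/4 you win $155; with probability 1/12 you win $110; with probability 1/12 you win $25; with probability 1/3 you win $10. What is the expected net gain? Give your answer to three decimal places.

E[payout] = 235·1/4 + 155·1/4 + 110·1/12 + 25·1/12 + 10·1/3
 = 235/4 + 155/4 + 55/6 + 25/12 + 10/3
 = 1345/12
Net = 1345/12 - 64 = 577/12

48.083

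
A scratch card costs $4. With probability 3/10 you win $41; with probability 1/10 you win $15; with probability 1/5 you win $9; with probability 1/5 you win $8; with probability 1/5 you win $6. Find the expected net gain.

E[payout] = 41·3/10 + 15·1/10 + 9·1/5 + 8·1/5 + 6·1/5
 = 123/10 + 3/2 + 9/5 + 8/5 + 6/5
 = 92/5
Net = 92/5 - 4 = 72/5

14.4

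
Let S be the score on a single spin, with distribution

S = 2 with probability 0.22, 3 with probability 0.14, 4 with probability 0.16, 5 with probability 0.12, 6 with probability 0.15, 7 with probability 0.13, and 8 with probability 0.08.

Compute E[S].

4.55

E[S] = Σ s·P(S=s)
 = 2·0.22 + 3·0.14 + 4·0.16 + 5·0.12 + 6·0.15 + 7·0.13 + 8·0.08
 = 0.44 + 0.42 + 0.64 + 0.6 + 0.9 + 0.91 + 0.64
 = 4.55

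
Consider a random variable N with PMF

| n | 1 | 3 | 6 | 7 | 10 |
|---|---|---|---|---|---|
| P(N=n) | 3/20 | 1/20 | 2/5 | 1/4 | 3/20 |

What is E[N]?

E[N] = Σ n·P(N=n)
 = 1·3/20 + 3·1/20 + 6·2/5 + 7·1/4 + 10·3/20
 = 3/20 + 3/20 + 12/5 + 7/4 + 3/2
 = 119/20

5.95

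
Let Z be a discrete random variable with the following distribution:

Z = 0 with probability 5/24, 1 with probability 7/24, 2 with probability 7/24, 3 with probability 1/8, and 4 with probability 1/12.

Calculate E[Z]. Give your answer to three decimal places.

1.583

E[Z] = Σ z·P(Z=z)
 = 0·5/24 + 1·7/24 + 2·7/24 + 3·1/8 + 4·1/12
 = 0 + 7/24 + 7/12 + 3/8 + 1/3
 = 19/12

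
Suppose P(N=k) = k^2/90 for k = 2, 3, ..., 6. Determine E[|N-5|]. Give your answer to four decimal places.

E[|N-5|] = Σ |n-5|·P(N=n)
 = 3·2/45 + 2·1/10 + 1·8/45 + 0·5/18 + 1·2/5
 = 2/15 + 1/5 + 8/45 + 0 + 2/5
 = 41/45

0.9111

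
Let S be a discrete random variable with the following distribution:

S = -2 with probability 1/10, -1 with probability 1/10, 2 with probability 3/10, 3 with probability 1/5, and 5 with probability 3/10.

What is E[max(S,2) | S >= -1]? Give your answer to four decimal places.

3.2222

P(S >= -1) = 1/10 + 3/10 + 1/5 + 3/10 = 9/10.
E[max(S,2) | S >= -1] = [2·1/10 + 2·3/10 + 3·1/5 + 5·3/10] / (9/10)
 = 29/10 / (9/10)
 = 29/9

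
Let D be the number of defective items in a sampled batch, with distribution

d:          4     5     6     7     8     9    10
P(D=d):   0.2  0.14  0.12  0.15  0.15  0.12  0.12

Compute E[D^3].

391.95

E[D^3] = Σ d^3·P(D=d)
 = 64·0.2 + 125·0.14 + 216·0.12 + 343·0.15 + 512·0.15 + 729·0.12 + 1000·0.12
 = 12.8 + 17.5 + 25.92 + 51.45 + 76.8 + 87.48 + 120
 = 391.95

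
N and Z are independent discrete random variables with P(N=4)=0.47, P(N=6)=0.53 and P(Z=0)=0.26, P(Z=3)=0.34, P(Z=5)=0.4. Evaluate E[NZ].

E[NZ] = Σ_n Σ_z nz · P(N=n)P(Z=z)
 = 0·0.1222 + 12·0.1598 + 20·0.188 + 0·0.1378 + 18·0.1802 + 30·0.212
 = 0 + 1.9176 + 3.76 + 0 + 3.2436 + 6.36
 = 15.2812

15.2812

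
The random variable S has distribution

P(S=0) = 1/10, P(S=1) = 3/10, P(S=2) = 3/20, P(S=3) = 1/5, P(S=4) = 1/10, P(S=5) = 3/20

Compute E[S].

2.35

E[S] = Σ s·P(S=s)
 = 0·1/10 + 1·3/10 + 2·3/20 + 3·1/5 + 4·1/10 + 5·3/20
 = 0 + 3/10 + 3/10 + 3/5 + 2/5 + 3/4
 = 47/20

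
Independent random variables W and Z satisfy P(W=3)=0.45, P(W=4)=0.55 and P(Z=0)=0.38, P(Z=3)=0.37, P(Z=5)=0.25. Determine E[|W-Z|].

1.915

E[|W-Z|] = Σ_w Σ_z |w-z| · P(W=w)P(Z=z)
 = 3·0.171 + 0·0.1665 + 2·0.1125 + 4·0.209 + 1·0.2035 + 1·0.1375
 = 0.513 + 0 + 0.225 + 0.836 + 0.2035 + 0.1375
 = 1.915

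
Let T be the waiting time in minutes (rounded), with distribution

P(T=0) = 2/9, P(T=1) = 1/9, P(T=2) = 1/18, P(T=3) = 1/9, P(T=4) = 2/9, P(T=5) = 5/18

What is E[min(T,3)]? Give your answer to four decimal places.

2.0556

E[min(T,3)] = Σ min(t,3)·P(T=t)
 = 0·2/9 + 1·1/9 + 2·1/18 + 3·1/9 + 3·2/9 + 3·5/18
 = 0 + 1/9 + 1/9 + 1/3 + 2/3 + 5/6
 = 37/18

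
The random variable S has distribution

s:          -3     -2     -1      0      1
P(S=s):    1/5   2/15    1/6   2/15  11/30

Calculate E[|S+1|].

E[|S+1|] = Σ |s+1|·P(S=s)
 = 2·1/5 + 1·2/15 + 0·1/6 + 1·2/15 + 2·11/30
 = 2/5 + 2/15 + 0 + 2/15 + 11/15
 = 7/5

1.4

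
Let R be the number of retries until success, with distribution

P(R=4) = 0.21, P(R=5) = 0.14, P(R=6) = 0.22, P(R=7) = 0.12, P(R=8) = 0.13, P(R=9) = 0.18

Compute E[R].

E[R] = Σ r·P(R=r)
 = 4·0.21 + 5·0.14 + 6·0.22 + 7·0.12 + 8·0.13 + 9·0.18
 = 0.84 + 0.7 + 1.32 + 0.84 + 1.04 + 1.62
 = 6.36

6.36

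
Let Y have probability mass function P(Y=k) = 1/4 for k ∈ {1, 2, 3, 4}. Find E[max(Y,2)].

E[max(Y,2)] = Σ max(y,2)·P(Y=y)
 = 2·1/4 + 2·1/4 + 3·1/4 + 4·1/4
 = 1/2 + 1/2 + 3/4 + 1
 = 11/4

2.75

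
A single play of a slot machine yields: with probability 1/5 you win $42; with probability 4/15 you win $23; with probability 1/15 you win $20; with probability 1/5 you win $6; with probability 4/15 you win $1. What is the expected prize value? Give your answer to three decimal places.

17.333

E[payout] = 42·1/5 + 23·4/15 + 20·1/15 + 6·1/5 + 1·4/15
 = 42/5 + 92/15 + 4/3 + 6/5 + 4/15
 = 52/3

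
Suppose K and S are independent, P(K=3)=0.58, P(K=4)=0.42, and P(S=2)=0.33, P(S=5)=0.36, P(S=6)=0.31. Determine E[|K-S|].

1.8372

E[|K-S|] = Σ_k Σ_s |k-s| · P(K=k)P(S=s)
 = 1·0.1914 + 2·0.2088 + 3·0.1798 + 2·0.1386 + 1·0.1512 + 2·0.1302
 = 0.1914 + 0.4176 + 0.5394 + 0.2772 + 0.1512 + 0.2604
 = 1.8372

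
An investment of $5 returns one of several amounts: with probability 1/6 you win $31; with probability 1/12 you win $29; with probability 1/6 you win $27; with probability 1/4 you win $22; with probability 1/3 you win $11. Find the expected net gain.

E[payout] = 31·1/6 + 29·1/12 + 27·1/6 + 22·1/4 + 11·1/3
 = 31/6 + 29/12 + 9/2 + 11/2 + 11/3
 = 85/4
Net = 85/4 - 5 = 65/4

16.25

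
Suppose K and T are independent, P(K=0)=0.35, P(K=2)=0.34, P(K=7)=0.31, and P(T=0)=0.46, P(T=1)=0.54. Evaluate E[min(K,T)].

0.351

E[min(K,T)] = Σ_k Σ_t min(k,t) · P(K=k)P(T=t)
 = 0·0.161 + 0·0.189 + 0·0.1564 + 1·0.1836 + 0·0.1426 + 1·0.1674
 = 0 + 0 + 0 + 0.1836 + 0 + 0.1674
 = 0.351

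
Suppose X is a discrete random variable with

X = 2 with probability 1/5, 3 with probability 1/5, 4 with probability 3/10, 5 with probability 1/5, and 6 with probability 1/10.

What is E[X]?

E[X] = Σ x·P(X=x)
 = 2·1/5 + 3·1/5 + 4·3/10 + 5·1/5 + 6·1/10
 = 2/5 + 3/5 + 6/5 + 1 + 3/5
 = 19/5

3.8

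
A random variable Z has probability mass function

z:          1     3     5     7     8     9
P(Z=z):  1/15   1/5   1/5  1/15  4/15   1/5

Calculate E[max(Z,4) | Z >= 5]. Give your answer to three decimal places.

7.364

P(Z >= 5) = 1/5 + 1/15 + 4/15 + 1/5 = 11/15.
E[max(Z,4) | Z >= 5] = [5·1/5 + 7·1/15 + 8·4/15 + 9·1/5] / (11/15)
 = 27/5 / (11/15)
 = 81/11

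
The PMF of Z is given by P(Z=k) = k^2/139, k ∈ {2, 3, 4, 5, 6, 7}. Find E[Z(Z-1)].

28

E[Z(Z-1)] = Σ z(z-1)·P(Z=z)
 = 2·4/139 + 6·9/139 + 12·16/139 + 20·25/139 + 30·36/139 + 42·49/139
 = 8/139 + 54/139 + 192/139 + 500/139 + 1080/139 + 2058/139
 = 28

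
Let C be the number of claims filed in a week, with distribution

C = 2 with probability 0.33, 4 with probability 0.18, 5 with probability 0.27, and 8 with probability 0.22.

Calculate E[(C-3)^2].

E[(C-3)^2] = Σ (c-3)^2·P(C=c)
 = 1·0.33 + 1·0.18 + 4·0.27 + 25·0.22
 = 0.33 + 0.18 + 1.08 + 5.5
 = 7.09

7.09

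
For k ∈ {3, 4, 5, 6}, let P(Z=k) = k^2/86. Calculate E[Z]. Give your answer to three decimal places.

5.023

E[Z] = Σ z·P(Z=z)
 = 3·9/86 + 4·8/43 + 5·25/86 + 6·18/43
 = 27/86 + 32/43 + 125/86 + 108/43
 = 216/43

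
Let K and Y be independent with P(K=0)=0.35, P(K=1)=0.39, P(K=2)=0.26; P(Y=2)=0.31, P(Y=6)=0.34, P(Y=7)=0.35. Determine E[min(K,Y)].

E[min(K,Y)] = Σ_k Σ_y min(k,y) · P(K=k)P(Y=y)
 = 0·0.1085 + 0·0.119 + 0·0.1225 + 1·0.1209 + 1·0.1326 + 1·0.1365 + 2·0.0806 + 2·0.0884 + 2·0.091
 = 0 + 0 + 0 + 0.1209 + 0.1326 + 0.1365 + 0.1612 + 0.1768 + 0.182
 = 0.91

0.91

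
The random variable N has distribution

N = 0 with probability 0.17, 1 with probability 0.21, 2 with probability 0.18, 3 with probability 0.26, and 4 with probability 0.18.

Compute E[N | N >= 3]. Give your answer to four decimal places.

P(N >= 3) = 0.26 + 0.18 = 0.44.
E[N | N >= 3] = [3·0.26 + 4·0.18] / 0.44
 = 1.5 / 0.44
 = 75/22

3.4091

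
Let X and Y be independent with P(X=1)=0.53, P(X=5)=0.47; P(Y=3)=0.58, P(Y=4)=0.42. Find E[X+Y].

6.3

E[X+Y] = Σ_x Σ_y (x+y) · P(X=x)P(Y=y)
 = 4·0.3074 + 5·0.2226 + 8·0.2726 + 9·0.1974
 = 1.2296 + 1.113 + 2.1808 + 1.7766
 = 6.3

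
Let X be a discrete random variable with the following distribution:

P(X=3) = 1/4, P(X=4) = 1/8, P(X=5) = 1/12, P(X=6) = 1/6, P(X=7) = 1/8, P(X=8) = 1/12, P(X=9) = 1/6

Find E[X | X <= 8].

5.05

P(X <= 8) = 1/4 + 1/8 + 1/12 + 1/6 + 1/8 + 1/12 = 5/6.
E[X | X <= 8] = [3·1/4 + 4·1/8 + 5·1/12 + 6·1/6 + 7·1/8 + 8·1/12] / (5/6)
 = 101/24 / (5/6)
 = 101/20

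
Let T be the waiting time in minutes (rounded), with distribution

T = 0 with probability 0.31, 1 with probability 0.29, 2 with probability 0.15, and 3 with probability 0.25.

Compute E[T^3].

E[T^3] = Σ t^3·P(T=t)
 = 0·0.31 + 1·0.29 + 8·0.15 + 27·0.25
 = 0 + 0.29 + 1.2 + 6.75
 = 8.24

8.24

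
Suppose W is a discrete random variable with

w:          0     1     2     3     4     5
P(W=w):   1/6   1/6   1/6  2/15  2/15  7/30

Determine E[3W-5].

E[3W-5] = Σ (3w-5)·P(W=w)
 = (-5)·1/6 + (-2)·1/6 + 1·1/6 + 4·2/15 + 7·2/15 + 10·7/30
 = (-5/6) + (-1/3) + 1/6 + 8/15 + 14/15 + 7/3
 = 14/5

2.8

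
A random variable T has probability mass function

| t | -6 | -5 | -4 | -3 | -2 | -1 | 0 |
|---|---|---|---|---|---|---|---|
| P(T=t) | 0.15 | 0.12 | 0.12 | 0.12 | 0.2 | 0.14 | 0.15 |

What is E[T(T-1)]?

15.22

E[T(T-1)] = Σ t(t-1)·P(T=t)
 = 42·0.15 + 30·0.12 + 20·0.12 + 12·0.12 + 6·0.2 + 2·0.14 + 0·0.15
 = 6.3 + 3.6 + 2.4 + 1.44 + 1.2 + 0.28 + 0
 = 15.22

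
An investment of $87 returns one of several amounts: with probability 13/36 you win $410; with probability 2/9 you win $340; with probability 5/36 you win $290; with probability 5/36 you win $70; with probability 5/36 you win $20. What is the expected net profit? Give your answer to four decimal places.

189.3889

E[payout] = 410·13/36 + 340·2/9 + 290·5/36 + 70·5/36 + 20·5/36
 = 2665/18 + 680/9 + 725/18 + 175/18 + 25/9
 = 4975/18
Net = 4975/18 - 87 = 3409/18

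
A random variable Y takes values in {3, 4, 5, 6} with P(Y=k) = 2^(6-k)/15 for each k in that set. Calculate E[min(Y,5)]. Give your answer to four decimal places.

E[min(Y,5)] = Σ min(y,5)·P(Y=y)
 = 3·8/15 + 4·4/15 + 5·2/15 + 5·1/15
 = 8/5 + 16/15 + 2/3 + 1/3
 = 11/3

3.6667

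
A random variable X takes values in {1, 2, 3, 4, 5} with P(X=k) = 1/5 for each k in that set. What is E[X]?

3

E[X] = Σ x·P(X=x)
 = 1·1/5 + 2·1/5 + 3·1/5 + 4·1/5 + 5·1/5
 = 1/5 + 2/5 + 3/5 + 4/5 + 1
 = 3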